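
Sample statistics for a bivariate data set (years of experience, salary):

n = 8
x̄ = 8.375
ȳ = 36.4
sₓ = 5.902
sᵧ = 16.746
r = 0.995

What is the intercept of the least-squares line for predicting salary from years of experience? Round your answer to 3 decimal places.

b = r · sᵧ/sₓ = 0.995 · 16.746/5.902 = 2.823157
a = ȳ − b·x̄ = 36.4 − 2.823157·8.375 = 12.756064

12.756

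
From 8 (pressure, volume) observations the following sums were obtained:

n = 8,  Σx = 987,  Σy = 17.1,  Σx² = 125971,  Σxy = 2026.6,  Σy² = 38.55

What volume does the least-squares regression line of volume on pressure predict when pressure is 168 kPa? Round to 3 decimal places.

1.254

Sxx = Σx² − (Σx)²/n = 125971 − 121771.125 = 4199.875
Sxy = Σxy − (Σx)(Σy)/n = 2026.6 − 2109.7125 = -83.1125
b = Sxy/Sxx = -83.1125/4199.875 = -0.019789
a = ȳ − b·x̄ = 2.1375 − (-0.019789)·123.375 = 4.579002
ŷ(168) = a + b·168 = 4.579002 + (-0.019789)·168 = 1.254403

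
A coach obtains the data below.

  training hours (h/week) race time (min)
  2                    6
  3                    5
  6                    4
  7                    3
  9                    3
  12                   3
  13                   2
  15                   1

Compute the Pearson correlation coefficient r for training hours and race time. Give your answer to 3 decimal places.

n = 8, Σx = 67, Σy = 27, Σxy = 176, Σx² = 717, Σy² = 109
Sxx = Σx² − (Σx)²/n = 717 − 561.125 = 155.875
Sxy = Σxy − (Σx)(Σy)/n = 176 − 226.125 = -50.125
Syy = Σy² − (Σy)²/n = 109 − 91.125 = 17.875
r = Sxy/√(Sxx·Syy) = -50.125/√(2786.265625) = -50.125/52.785089 = -0.949605

-0.950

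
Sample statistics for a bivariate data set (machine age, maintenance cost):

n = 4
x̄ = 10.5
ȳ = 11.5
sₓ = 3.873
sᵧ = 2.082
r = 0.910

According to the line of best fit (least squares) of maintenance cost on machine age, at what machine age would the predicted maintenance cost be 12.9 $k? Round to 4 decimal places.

13.3619

b = r · sᵧ/sₓ = 0.91 · 2.082/3.873 = 0.489187
a = ȳ − b·x̄ = 11.5 − 0.489187·10.5 = 6.363540
Set a + b·x = 12.9: x = (12.9 − 6.363540) / 0.489187 = 13.361893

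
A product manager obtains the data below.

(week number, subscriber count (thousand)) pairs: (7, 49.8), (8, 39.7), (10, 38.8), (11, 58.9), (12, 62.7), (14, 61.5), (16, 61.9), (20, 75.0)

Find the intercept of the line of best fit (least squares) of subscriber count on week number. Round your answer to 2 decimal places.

n = 8, Σx = 98, Σy = 448.3, Σxy = 5805.9, Σx² = 1330
Sxx = Σx² − (Σx)²/n = 1330 − 1200.5 = 129.5
Sxy = Σxy − (Σx)(Σy)/n = 5805.9 − 5491.675 = 314.225
b = Sxy/Sxx = 314.225/129.5 = 2.426448
a = ȳ − b·x̄ = 56.0375 − 2.426448·12.25 = 26.313514

26.31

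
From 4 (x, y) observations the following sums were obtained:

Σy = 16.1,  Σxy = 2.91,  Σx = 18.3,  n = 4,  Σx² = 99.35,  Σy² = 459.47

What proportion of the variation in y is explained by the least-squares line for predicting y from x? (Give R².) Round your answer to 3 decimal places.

Sxx = Σx² − (Σx)²/n = 99.35 − 83.7225 = 15.6275
Sxy = Σxy − (Σx)(Σy)/n = 2.91 − 73.6575 = -70.7475
Syy = Σy² − (Σy)²/n = 459.47 − 64.8025 = 394.6675
R² = Sxy²/(Sxx·Syy) = (-70.7475)²/(15.6275·394.6675) = 0.811524

0.812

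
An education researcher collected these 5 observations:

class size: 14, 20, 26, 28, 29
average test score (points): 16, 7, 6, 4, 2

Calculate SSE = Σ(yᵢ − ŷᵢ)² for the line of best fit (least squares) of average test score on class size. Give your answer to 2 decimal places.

11.47

n = 5, Σx = 117, Σy = 35, Σxy = 690, Σx² = 2897, Σy² = 361
Sxx = Σx² − (Σx)²/n = 2897 − 2737.8 = 159.2
Sxy = Σxy − (Σx)(Σy)/n = 690 − 819 = -129
Syy = Σy² − (Σy)²/n = 361 − 245 = 116
b = Sxy/Sxx = -129/159.2 = -0.810302
SSE = Syy − b·Sxy = 116 − (-0.810302)·(-129) = 11.471106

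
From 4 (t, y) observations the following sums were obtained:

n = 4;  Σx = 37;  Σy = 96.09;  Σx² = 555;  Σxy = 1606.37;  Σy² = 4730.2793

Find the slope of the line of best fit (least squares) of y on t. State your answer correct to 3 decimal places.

Sxx = Σx² − (Σx)²/n = 555 − 342.25 = 212.75
Sxy = Σxy − (Σx)(Σy)/n = 1606.37 − 888.8325 = 717.5375
b = Sxy/Sxx = 717.5375/212.75 = 3.372679

3.373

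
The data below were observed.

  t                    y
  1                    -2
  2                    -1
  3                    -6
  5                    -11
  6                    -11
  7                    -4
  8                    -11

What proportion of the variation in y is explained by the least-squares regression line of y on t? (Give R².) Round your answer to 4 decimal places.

0.4833

n = 7, Σx = 32, Σy = -46, Σxy = -259, Σx² = 188, Σy² = 420
Sxx = Σx² − (Σx)²/n = 188 − 146.285714 = 41.714286
Sxy = Σxy − (Σx)(Σy)/n = -259 − (-210.285714) = -48.714286
Syy = Σy² − (Σy)²/n = 420 − 302.285714 = 117.714286
R² = Sxy²/(Sxx·Syy) = (-48.714286)²/(41.714286·117.714286) = 0.483280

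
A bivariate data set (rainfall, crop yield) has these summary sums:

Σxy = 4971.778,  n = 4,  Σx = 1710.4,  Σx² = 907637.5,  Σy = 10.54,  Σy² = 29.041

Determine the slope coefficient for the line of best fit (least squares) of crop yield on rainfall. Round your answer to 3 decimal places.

Sxx = Σx² − (Σx)²/n = 907637.5 − 731367.04 = 176270.46
Sxy = Σxy − (Σx)(Σy)/n = 4971.778 − 4506.904 = 464.874
b = Sxy/Sxx = 464.874/176270.46 = 0.002637

0.003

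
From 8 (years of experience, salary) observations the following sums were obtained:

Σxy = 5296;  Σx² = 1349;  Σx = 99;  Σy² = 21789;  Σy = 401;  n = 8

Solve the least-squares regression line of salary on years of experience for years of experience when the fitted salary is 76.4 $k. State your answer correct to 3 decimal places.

Sxx = Σx² − (Σx)²/n = 1349 − 1225.125 = 123.875
Sxy = Σxy − (Σx)(Σy)/n = 5296 − 4962.375 = 333.625
b = Sxy/Sxx = 333.625/123.875 = 2.693239
a = ȳ − b·x̄ = 50.125 − 2.693239·12.375 = 16.796165
Set a + b·x = 76.4: x = (76.4 − 16.796165) / 2.693239 = 22.130910

22.131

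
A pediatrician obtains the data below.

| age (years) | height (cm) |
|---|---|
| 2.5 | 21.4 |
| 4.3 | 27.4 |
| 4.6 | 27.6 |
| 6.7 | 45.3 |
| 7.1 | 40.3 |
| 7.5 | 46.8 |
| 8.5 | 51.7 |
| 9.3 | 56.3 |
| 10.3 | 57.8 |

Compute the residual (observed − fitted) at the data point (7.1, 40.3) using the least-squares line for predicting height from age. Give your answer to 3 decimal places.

-3.104

n = 9, Σx = 60.8, Σy = 374.6, Σxy = 2797.3, Σx² = 462.28
Sxx = Σx² − (Σx)²/n = 462.28 − 410.737778 = 51.542222
Sxy = Σxy − (Σx)(Σy)/n = 2797.3 − 2530.631111 = 266.668889
b = Sxy/Sxx = 266.668889/51.542222 = 5.173795
a = ȳ − b·x̄ = 41.622222 − 5.173795·6.755556 = 6.670363
ŷ(7.1) = 6.670363 + 5.173795·7.1 = 43.404307
residual = y − ŷ = 40.3 − 43.404307 = -3.104307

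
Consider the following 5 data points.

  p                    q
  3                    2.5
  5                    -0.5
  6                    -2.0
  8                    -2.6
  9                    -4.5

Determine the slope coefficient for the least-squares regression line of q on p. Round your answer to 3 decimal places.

n = 5, Σx = 31, Σy = -7.1, Σxy = -68.3, Σx² = 215
Sxx = Σx² − (Σx)²/n = 215 − 192.2 = 22.8
Sxy = Σxy − (Σx)(Σy)/n = -68.3 − (-44.02) = -24.28
b = Sxy/Sxx = -24.28/22.8 = -1.064912

-1.065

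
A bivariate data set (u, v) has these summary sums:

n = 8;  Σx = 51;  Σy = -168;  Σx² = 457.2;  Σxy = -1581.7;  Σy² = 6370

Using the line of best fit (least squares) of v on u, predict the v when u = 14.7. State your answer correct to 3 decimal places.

-53.191

Sxx = Σx² − (Σx)²/n = 457.2 − 325.125 = 132.075
Sxy = Σxy − (Σx)(Σy)/n = -1581.7 − (-1071) = -510.7
b = Sxy/Sxx = -510.7/132.075 = -3.866742
a = ȳ − b·x̄ = -21 − (-3.866742)·6.375 = 3.650483
ŷ(14.7) = a + b·14.7 = 3.650483 + (-3.866742)·14.7 = -53.190630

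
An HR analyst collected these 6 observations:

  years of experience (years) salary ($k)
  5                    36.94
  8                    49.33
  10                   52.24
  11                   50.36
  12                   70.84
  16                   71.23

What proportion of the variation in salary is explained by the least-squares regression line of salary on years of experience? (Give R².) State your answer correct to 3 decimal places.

0.815

n = 6, Σx = 62, Σy = 330.94, Σxy = 3645.46, Σx² = 710, Σy² = 19155.1782
Sxx = Σx² − (Σx)²/n = 710 − 640.666667 = 69.333333
Sxy = Σxy − (Σx)(Σy)/n = 3645.46 − 3419.713333 = 225.746667
Syy = Σy² − (Σy)²/n = 19155.1782 − 18253.547267 = 901.630933
R² = Sxy²/(Sxx·Syy) = (225.746667)²/(69.333333·901.630933) = 0.815214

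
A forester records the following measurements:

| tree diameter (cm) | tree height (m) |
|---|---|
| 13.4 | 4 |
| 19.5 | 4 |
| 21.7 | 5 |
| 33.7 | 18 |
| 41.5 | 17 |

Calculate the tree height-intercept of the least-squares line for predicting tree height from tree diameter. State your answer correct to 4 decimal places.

n = 5, Σx = 129.8, Σy = 48, Σxy = 1552.2, Σx² = 3888.64
Sxx = Σx² − (Σx)²/n = 3888.64 − 3369.608 = 519.032
Sxy = Σxy − (Σx)(Σy)/n = 1552.2 − 1246.08 = 306.12
b = Sxy/Sxx = 306.12/519.032 = 0.589790
a = ȳ − b·x̄ = 9.6 − 0.589790·25.96 = -5.710954

-5.7110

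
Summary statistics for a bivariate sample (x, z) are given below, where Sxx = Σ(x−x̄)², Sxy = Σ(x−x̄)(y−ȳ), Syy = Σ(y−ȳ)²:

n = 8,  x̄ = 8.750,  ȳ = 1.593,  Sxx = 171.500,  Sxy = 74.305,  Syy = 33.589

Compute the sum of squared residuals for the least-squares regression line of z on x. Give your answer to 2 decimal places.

b = Sxy/Sxx = 74.305/171.5 = 0.433265
SSE = Syy − b·Sxy = 33.589 − 0.433265·74.305 = 1.395221

1.40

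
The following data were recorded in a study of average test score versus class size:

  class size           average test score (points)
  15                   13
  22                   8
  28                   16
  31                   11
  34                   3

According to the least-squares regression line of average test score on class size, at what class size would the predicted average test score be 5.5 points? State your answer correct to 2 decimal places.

42.89

n = 5, Σx = 130, Σy = 51, Σxy = 1262, Σx² = 3610
Sxx = Σx² − (Σx)²/n = 3610 − 3380 = 230
Sxy = Σxy − (Σx)(Σy)/n = 1262 − 1326 = -64
b = Sxy/Sxx = -64/230 = -0.278261
a = ȳ − b·x̄ = 10.2 − (-0.278261)·26 = 17.434783
Set a + b·x = 5.5: x = (5.5 − 17.434783) / (-0.278261) = 42.890625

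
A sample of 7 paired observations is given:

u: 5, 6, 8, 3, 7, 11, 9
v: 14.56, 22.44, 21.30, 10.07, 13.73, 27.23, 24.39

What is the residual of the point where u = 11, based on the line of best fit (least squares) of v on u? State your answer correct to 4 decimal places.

n = 7, Σx = 49, Σy = 133.72, Σxy = 1023.2, Σx² = 385
Sxx = Σx² − (Σx)²/n = 385 − 343 = 42
Sxy = Σxy − (Σx)(Σy)/n = 1023.2 − 936.04 = 87.16
b = Sxy/Sxx = 87.16/42 = 2.075238
a = ȳ − b·x̄ = 19.102857 − 2.075238·7 = 4.576190
ŷ(11) = 4.576190 + 2.075238·11 = 27.403810
residual = y − ŷ = 27.23 − 27.403810 = -0.173810

-0.1738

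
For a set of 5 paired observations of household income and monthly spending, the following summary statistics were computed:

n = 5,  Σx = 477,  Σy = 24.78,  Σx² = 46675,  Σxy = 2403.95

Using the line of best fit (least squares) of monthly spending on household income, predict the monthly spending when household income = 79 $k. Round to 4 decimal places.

4.3958

Sxx = Σx² − (Σx)²/n = 46675 − 45505.8 = 1169.2
Sxy = Σxy − (Σx)(Σy)/n = 2403.95 − 2364.012 = 39.938
b = Sxy/Sxx = 39.938/1169.2 = 0.034158
a = ȳ − b·x̄ = 4.956 − 0.034158·95.4 = 1.697289
ŷ(79) = a + b·79 = 1.697289 + 0.034158·79 = 4.395802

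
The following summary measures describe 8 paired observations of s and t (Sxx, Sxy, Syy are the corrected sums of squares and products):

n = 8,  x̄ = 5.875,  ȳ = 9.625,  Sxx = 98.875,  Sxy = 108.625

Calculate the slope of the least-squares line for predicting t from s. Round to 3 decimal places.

1.099

b = Sxy/Sxx = 108.625/98.875 = 1.098609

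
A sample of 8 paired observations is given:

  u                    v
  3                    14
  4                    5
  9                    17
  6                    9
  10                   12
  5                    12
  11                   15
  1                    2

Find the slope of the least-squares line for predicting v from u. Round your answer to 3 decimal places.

n = 8, Σx = 49, Σy = 86, Σxy = 616, Σx² = 389
Sxx = Σx² − (Σx)²/n = 389 − 300.125 = 88.875
Sxy = Σxy − (Σx)(Σy)/n = 616 − 526.75 = 89.25
b = Sxy/Sxx = 89.25/88.875 = 1.004219

1.004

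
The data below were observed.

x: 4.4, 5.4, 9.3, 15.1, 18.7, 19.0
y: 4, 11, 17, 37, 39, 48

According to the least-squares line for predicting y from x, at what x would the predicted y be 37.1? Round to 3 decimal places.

16.145

n = 6, Σx = 71.9, Σy = 156, Σxy = 2435.1, Σx² = 1073.71
Sxx = Σx² − (Σx)²/n = 1073.71 − 861.601667 = 212.108333
Sxy = Σxy − (Σx)(Σy)/n = 2435.1 − 1869.4 = 565.7
b = Sxy/Sxx = 565.7/212.108333 = 2.667033
a = ȳ − b·x̄ = 26 − 2.667033·11.983333 = -5.959950
Set a + b·x = 37.1: x = (37.1 − (-5.959950)) / 2.667033 = 16.145261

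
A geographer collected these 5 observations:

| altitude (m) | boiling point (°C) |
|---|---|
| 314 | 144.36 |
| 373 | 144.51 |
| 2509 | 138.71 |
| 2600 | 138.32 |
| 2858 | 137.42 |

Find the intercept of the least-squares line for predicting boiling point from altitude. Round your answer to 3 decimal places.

n = 5, Σx = 8654, Σy = 703.32, Σxy = 1199633.02, Σx² = 21460970
Sxx = Σx² − (Σx)²/n = 21460970 − 14978343.2 = 6482626.8
Sxy = Σxy − (Σx)(Σy)/n = 1199633.02 − 1217306.256 = -17673.236
b = Sxy/Sxx = -17673.236/6482626.8 = -0.002726
a = ȳ − b·x̄ = 140.664 − (-0.002726)·1730.8 = 145.382587

145.383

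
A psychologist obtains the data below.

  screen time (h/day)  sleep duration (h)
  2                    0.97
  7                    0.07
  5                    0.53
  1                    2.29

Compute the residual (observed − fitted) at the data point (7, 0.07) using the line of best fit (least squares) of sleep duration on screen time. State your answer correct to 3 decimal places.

0.120

n = 4, Σx = 15, Σy = 3.86, Σxy = 7.37, Σx² = 79
Sxx = Σx² − (Σx)²/n = 79 − 56.25 = 22.75
Sxy = Σxy − (Σx)(Σy)/n = 7.37 − 14.475 = -7.105
b = Sxy/Sxx = -7.105/22.75 = -0.312308
a = ȳ − b·x̄ = 0.965 − (-0.312308)·3.75 = 2.136154
ŷ(7) = 2.136154 + (-0.312308)·7 = -0.05
residual = y − ŷ = 0.07 − (-0.05) = 0.12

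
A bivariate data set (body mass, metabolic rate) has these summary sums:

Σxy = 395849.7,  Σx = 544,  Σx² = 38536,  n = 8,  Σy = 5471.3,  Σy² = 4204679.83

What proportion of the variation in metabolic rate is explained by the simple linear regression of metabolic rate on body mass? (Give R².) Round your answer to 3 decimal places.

Sxx = Σx² − (Σx)²/n = 38536 − 36992 = 1544
Sxy = Σxy − (Σx)(Σy)/n = 395849.7 − 372048.4 = 23801.3
Syy = Σy² − (Σy)²/n = 4204679.83 − 3741890.46125 = 462789.36875
R² = Sxy²/(Sxx·Syy) = (23801.3)²/(1544·462789.36875) = 0.792813

0.793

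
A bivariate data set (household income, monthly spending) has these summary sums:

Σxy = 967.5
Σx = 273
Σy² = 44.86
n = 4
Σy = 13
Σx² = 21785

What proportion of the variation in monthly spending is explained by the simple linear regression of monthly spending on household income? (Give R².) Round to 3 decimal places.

Sxx = Σx² − (Σx)²/n = 21785 − 18632.25 = 3152.75
Sxy = Σxy − (Σx)(Σy)/n = 967.5 − 887.25 = 80.25
Syy = Σy² − (Σy)²/n = 44.86 − 42.25 = 2.61
R² = Sxy²/(Sxx·Syy) = (80.25)²/(3152.75·2.61) = 0.782636

0.783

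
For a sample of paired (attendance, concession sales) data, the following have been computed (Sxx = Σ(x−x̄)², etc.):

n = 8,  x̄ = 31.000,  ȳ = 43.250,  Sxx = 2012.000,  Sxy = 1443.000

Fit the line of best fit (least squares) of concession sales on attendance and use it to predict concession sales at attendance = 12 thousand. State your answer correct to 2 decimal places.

b = Sxy/Sxx = 1443/2012 = 0.717197
a = ȳ − b·x̄ = 43.25 − 0.717197·31 = 21.016899
ŷ(12) = a + b·12 = 21.016899 + 0.717197·12 = 29.623260

29.62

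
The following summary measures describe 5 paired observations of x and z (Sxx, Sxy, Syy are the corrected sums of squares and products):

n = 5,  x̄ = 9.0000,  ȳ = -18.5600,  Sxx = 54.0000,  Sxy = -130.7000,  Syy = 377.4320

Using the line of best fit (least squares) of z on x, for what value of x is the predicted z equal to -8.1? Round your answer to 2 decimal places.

4.68

b = Sxy/Sxx = -130.7/54 = -2.420370
a = ȳ − b·x̄ = -18.56 − (-2.420370)·9 = 3.223333
Set a + b·x = -8.1: x = (-8.1 − 3.223333) / (-2.420370) = 4.678347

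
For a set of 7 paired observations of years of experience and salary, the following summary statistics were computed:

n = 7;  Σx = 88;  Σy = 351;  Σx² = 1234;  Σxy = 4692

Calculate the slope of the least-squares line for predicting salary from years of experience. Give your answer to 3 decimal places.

Sxx = Σx² − (Σx)²/n = 1234 − 1106.285714 = 127.714286
Sxy = Σxy − (Σx)(Σy)/n = 4692 − 4412.571429 = 279.428571
b = Sxy/Sxx = 279.428571/127.714286 = 2.187919

2.188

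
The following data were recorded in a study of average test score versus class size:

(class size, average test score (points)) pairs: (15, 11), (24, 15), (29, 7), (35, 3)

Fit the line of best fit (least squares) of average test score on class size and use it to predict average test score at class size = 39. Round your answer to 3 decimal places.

3.200

n = 4, Σx = 103, Σy = 36, Σxy = 833, Σx² = 2867
Sxx = Σx² − (Σx)²/n = 2867 − 2652.25 = 214.75
Sxy = Σxy − (Σx)(Σy)/n = 833 − 927 = -94
b = Sxy/Sxx = -94/214.75 = -0.437718
a = ȳ − b·x̄ = 9 − (-0.437718)·25.75 = 20.271246
ŷ(39) = a + b·39 = 20.271246 + (-0.437718)·39 = 3.200233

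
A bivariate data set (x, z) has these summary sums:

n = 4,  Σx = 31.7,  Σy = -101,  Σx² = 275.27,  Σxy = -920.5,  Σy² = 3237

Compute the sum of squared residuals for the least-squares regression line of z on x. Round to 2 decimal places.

87.19

Sxx = Σx² − (Σx)²/n = 275.27 − 251.2225 = 24.0475
Sxy = Σxy − (Σx)(Σy)/n = -920.5 − (-800.425) = -120.075
Syy = Σy² − (Σy)²/n = 3237 − 2550.25 = 686.75
b = Sxy/Sxx = -120.075/24.0475 = -4.993243
SSE = Syy − b·Sxy = 686.75 − (-4.993243)·(-120.075) = 87.186402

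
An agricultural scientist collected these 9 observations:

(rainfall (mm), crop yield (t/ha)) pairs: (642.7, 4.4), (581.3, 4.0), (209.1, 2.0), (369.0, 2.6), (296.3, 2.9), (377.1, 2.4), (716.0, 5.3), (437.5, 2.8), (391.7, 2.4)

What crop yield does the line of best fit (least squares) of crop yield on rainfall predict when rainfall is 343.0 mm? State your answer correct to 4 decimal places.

n = 9, Σx = 4020.7, Σy = 28.8, Σxy = 14254.87, Σx² = 2018346.03
Sxx = Σx² − (Σx)²/n = 2018346.03 − 1796225.387778 = 222120.642222
Sxy = Σxy − (Σx)(Σy)/n = 14254.87 − 12866.24 = 1388.63
b = Sxy/Sxx = 1388.63/222120.642222 = 0.006252
a = ȳ − b·x̄ = 3.2 − 0.006252·446.744444 = 0.407091
ŷ(343.0) = a + b·343.0 = 0.407091 + 0.006252·343 = 2.551422

2.5514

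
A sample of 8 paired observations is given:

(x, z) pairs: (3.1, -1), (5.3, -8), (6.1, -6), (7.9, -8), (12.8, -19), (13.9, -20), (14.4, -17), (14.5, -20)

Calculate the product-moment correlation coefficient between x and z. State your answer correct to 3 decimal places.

n = 8, Σx = 78, Σy = -99, Σxy = -1201.3, Σx² = 911.98, Σy² = 1615
Sxx = Σx² − (Σx)²/n = 911.98 − 760.5 = 151.48
Sxy = Σxy − (Σx)(Σy)/n = -1201.3 − (-965.25) = -236.05
Syy = Σy² − (Σy)²/n = 1615 − 1225.125 = 389.875
r = Sxy/√(Sxx·Syy) = -236.05/√(59058.265) = -236.05/243.019063 = -0.971323

-0.971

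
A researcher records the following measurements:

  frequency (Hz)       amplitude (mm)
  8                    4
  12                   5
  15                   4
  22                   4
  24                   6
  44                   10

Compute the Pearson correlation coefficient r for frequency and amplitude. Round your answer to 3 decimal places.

0.906

n = 6, Σx = 125, Σy = 33, Σxy = 824, Σx² = 3429, Σy² = 209
Sxx = Σx² − (Σx)²/n = 3429 − 2604.166667 = 824.833333
Sxy = Σxy − (Σx)(Σy)/n = 824 − 687.5 = 136.5
Syy = Σy² − (Σy)²/n = 209 − 181.5 = 27.5
r = Sxy/√(Sxx·Syy) = 136.5/√(22682.916667) = 136.5/150.608488 = 0.906323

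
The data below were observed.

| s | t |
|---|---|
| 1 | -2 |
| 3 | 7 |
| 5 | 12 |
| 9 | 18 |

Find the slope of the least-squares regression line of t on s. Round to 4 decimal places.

2.3857

n = 4, Σx = 18, Σy = 35, Σxy = 241, Σx² = 116
Sxx = Σx² − (Σx)²/n = 116 − 81 = 35
Sxy = Σxy − (Σx)(Σy)/n = 241 − 157.5 = 83.5
b = Sxy/Sxx = 83.5/35 = 2.385714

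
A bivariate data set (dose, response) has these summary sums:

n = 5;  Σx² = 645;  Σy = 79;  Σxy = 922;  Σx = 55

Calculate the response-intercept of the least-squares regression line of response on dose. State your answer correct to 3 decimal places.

1.225

Sxx = Σx² − (Σx)²/n = 645 − 605 = 40
Sxy = Σxy − (Σx)(Σy)/n = 922 − 869 = 53
b = Sxy/Sxx = 53/40 = 1.325
a = ȳ − b·x̄ = 15.8 − 1.325·11 = 1.225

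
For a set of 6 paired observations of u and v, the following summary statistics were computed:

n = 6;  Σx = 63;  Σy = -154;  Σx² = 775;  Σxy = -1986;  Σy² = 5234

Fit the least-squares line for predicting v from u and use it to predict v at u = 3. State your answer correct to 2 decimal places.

-1.28

Sxx = Σx² − (Σx)²/n = 775 − 661.5 = 113.5
Sxy = Σxy − (Σx)(Σy)/n = -1986 − (-1617) = -369
b = Sxy/Sxx = -369/113.5 = -3.251101
a = ȳ − b·x̄ = -25.666667 − (-3.251101)·10.5 = 8.469897
ŷ(3) = a + b·3 = 8.469897 + (-3.251101)·3 = -1.283407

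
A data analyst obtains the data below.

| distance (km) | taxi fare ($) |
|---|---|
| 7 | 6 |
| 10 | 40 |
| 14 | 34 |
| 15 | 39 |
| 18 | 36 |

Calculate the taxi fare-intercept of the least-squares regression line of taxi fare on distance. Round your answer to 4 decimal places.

n = 5, Σx = 64, Σy = 155, Σxy = 2151, Σx² = 894
Sxx = Σx² − (Σx)²/n = 894 − 819.2 = 74.8
Sxy = Σxy − (Σx)(Σy)/n = 2151 − 1984 = 167
b = Sxy/Sxx = 167/74.8 = 2.232620
a = ȳ − b·x̄ = 31 − 2.232620·12.8 = 2.422460

2.4225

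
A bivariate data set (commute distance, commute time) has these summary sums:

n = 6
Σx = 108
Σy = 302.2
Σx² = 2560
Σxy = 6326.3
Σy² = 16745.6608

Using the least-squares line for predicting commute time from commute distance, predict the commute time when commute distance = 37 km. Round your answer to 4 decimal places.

77.7162

Sxx = Σx² − (Σx)²/n = 2560 − 1944 = 616
Sxy = Σxy − (Σx)(Σy)/n = 6326.3 − 5439.6 = 886.7
b = Sxy/Sxx = 886.7/616 = 1.439448
a = ȳ − b·x̄ = 50.366667 − 1.439448·18 = 24.456602
ŷ(37) = a + b·37 = 24.456602 + 1.439448·37 = 77.716180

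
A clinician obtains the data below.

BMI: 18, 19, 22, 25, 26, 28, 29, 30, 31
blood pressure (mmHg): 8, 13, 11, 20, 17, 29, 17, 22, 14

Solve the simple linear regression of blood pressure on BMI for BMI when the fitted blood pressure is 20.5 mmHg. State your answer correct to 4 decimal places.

n = 9, Σx = 228, Σy = 151, Σxy = 3974, Σx² = 5956
Sxx = Σx² − (Σx)²/n = 5956 − 5776 = 180
Sxy = Σxy − (Σx)(Σy)/n = 3974 − 3825.333333 = 148.666667
b = Sxy/Sxx = 148.666667/180 = 0.825926
a = ȳ − b·x̄ = 16.777778 − 0.825926·25.333333 = -4.145679
Set a + b·x = 20.5: x = (20.5 − (-4.145679)) / 0.825926 = 29.840060

29.8401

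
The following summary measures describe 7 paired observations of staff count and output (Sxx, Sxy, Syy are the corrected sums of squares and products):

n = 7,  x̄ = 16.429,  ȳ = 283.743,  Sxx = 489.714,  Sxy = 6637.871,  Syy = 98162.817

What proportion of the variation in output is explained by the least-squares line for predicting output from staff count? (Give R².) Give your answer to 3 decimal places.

0.917

R² = Sxy²/(Sxx·Syy) = (6637.871)²/(489.714·98162.817) = 0.916575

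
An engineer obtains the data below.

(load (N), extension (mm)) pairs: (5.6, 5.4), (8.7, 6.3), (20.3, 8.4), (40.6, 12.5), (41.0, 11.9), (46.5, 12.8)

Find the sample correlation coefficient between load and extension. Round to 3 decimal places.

n = 6, Σx = 162.7, Σy = 57.3, Σxy = 1846.17, Σx² = 6010.75, Σy² = 601.11
Sxx = Σx² − (Σx)²/n = 6010.75 − 4411.881667 = 1598.868333
Sxy = Σxy − (Σx)(Σy)/n = 1846.17 − 1553.785 = 292.385
Syy = Σy² − (Σy)²/n = 601.11 − 547.215 = 53.895
r = Sxy/√(Sxx·Syy) = 292.385/√(86171.008825) = 292.385/293.548989 = 0.996035

0.996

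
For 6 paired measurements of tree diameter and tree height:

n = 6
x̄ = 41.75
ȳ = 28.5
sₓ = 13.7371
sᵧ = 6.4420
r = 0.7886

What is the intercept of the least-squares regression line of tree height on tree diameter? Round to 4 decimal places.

b = r · sᵧ/sₓ = 0.7886 · 6.442/13.7371 = 0.369813
a = ȳ − b·x̄ = 28.5 − 0.369813·41.75 = 13.060298

13.0603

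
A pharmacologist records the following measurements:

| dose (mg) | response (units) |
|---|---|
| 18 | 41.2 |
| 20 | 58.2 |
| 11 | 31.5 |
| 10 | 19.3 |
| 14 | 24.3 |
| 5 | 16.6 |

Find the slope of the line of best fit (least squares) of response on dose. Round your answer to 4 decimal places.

n = 6, Σx = 78, Σy = 191.1, Σxy = 2868.3, Σx² = 1166
Sxx = Σx² − (Σx)²/n = 1166 − 1014 = 152
Sxy = Σxy − (Σx)(Σy)/n = 2868.3 − 2484.3 = 384
b = Sxy/Sxx = 384/152 = 2.526316

2.5263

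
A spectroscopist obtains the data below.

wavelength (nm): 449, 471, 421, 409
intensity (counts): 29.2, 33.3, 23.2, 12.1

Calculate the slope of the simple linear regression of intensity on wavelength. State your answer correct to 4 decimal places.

n = 4, Σx = 1750, Σy = 97.8, Σxy = 43511.2, Σx² = 767964
Sxx = Σx² − (Σx)²/n = 767964 − 765625 = 2339
Sxy = Σxy − (Σx)(Σy)/n = 43511.2 − 42787.5 = 723.7
b = Sxy/Sxx = 723.7/2339 = 0.309406

0.3094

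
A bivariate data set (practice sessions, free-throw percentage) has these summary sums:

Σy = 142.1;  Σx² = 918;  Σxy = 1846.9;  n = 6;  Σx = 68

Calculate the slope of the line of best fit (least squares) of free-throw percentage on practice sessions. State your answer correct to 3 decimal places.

1.605

Sxx = Σx² − (Σx)²/n = 918 − 770.666667 = 147.333333
Sxy = Σxy − (Σx)(Σy)/n = 1846.9 − 1610.466667 = 236.433333
b = Sxy/Sxx = 236.433333/147.333333 = 1.604751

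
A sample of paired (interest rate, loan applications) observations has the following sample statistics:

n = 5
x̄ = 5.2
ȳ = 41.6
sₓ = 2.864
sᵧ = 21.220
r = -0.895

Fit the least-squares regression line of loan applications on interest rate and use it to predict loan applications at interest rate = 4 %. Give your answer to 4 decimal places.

b = r · sᵧ/sₓ = -0.895 · 21.22/2.864 = -6.63125
a = ȳ − b·x̄ = 41.6 − (-6.63125)·5.2 = 76.0825
ŷ(4) = a + b·4 = 76.0825 + (-6.63125)·4 = 49.5575

49.5575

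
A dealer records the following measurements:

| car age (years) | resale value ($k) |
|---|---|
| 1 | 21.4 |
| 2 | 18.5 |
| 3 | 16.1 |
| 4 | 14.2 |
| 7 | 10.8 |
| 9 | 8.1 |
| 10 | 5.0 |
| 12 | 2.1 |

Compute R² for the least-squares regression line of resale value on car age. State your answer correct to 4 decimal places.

n = 8, Σx = 48, Σy = 96.2, Σxy = 387.2, Σx² = 404, Σy² = 1472.72
Sxx = Σx² − (Σx)²/n = 404 − 288 = 116
Sxy = Σxy − (Σx)(Σy)/n = 387.2 − 577.2 = -190
Syy = Σy² − (Σy)²/n = 1472.72 − 1156.805 = 315.915
R² = Sxy²/(Sxx·Syy) = (-190)²/(116·315.915) = 0.985097

0.9851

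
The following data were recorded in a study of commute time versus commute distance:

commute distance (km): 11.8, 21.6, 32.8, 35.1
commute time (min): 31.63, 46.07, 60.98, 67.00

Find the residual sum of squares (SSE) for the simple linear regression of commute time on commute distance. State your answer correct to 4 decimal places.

3.5292

n = 4, Σx = 101.3, Σy = 205.68, Σxy = 5720.19, Σx² = 2913.65, Σy² = 11330.4622
Sxx = Σx² − (Σx)²/n = 2913.65 − 2565.4225 = 348.2275
Sxy = Σxy − (Σx)(Σy)/n = 5720.19 − 5208.846 = 511.344
Syy = Σy² − (Σy)²/n = 11330.4622 − 10576.0656 = 754.3966
b = Sxy/Sxx = 511.344/348.2275 = 1.468419
SSE = Syy − b·Sxy = 754.3966 − 1.468419·511.344 = 3.529175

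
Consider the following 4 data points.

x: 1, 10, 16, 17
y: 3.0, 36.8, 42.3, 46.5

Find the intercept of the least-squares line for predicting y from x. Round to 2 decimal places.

n = 4, Σx = 44, Σy = 128.6, Σxy = 1838.3, Σx² = 646
Sxx = Σx² − (Σx)²/n = 646 − 484 = 162
Sxy = Σxy − (Σx)(Σy)/n = 1838.3 − 1414.6 = 423.7
b = Sxy/Sxx = 423.7/162 = 2.615432
a = ȳ − b·x̄ = 32.15 − 2.615432·11 = 3.380247

3.38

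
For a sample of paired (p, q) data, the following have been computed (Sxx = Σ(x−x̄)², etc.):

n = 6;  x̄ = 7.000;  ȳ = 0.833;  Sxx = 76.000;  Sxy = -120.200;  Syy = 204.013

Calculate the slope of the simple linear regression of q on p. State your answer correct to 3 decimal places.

b = Sxy/Sxx = -120.2/76 = -1.581579

-1.582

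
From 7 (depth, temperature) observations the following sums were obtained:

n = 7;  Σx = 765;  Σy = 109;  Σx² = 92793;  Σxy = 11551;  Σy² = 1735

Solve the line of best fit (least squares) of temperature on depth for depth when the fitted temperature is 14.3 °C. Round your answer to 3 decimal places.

141.638

Sxx = Σx² − (Σx)²/n = 92793 − 83603.571429 = 9189.428571
Sxy = Σxy − (Σx)(Σy)/n = 11551 − 11912.142857 = -361.142857
b = Sxy/Sxx = -361.142857/9189.428571 = -0.039300
a = ȳ − b·x̄ = 15.571429 − (-0.039300)·109.285714 = 19.866337
Set a + b·x = 14.3: x = (14.3 − 19.866337) / (-0.039300) = 141.637737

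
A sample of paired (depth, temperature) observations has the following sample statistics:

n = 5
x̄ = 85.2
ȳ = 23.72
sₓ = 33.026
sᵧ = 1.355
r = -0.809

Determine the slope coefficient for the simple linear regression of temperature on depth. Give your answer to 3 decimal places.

-0.033

b = r · sᵧ/sₓ = -0.809 · 1.355/33.026 = -0.033192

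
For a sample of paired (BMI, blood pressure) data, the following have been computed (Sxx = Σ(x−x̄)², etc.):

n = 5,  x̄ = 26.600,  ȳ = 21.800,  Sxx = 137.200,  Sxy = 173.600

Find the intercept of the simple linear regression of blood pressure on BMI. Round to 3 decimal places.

b = Sxy/Sxx = 173.6/137.2 = 1.265306
a = ȳ − b·x̄ = 21.8 − 1.265306·26.6 = -11.857143

-11.857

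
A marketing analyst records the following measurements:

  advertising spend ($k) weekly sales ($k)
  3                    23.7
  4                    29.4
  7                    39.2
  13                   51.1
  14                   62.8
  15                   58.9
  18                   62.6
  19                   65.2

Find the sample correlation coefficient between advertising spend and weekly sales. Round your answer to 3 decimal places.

0.975

n = 8, Σx = 93, Σy = 392.9, Σxy = 5255.7, Σx² = 1349, Σy² = 21156.75
Sxx = Σx² − (Σx)²/n = 1349 − 1081.125 = 267.875
Sxy = Σxy − (Σx)(Σy)/n = 5255.7 − 4567.4625 = 688.2375
Syy = Σy² − (Σy)²/n = 21156.75 − 19296.30125 = 1860.44875
r = Sxy/√(Sxx·Syy) = 688.2375/√(498367.708906) = 688.2375/705.951634 = 0.974907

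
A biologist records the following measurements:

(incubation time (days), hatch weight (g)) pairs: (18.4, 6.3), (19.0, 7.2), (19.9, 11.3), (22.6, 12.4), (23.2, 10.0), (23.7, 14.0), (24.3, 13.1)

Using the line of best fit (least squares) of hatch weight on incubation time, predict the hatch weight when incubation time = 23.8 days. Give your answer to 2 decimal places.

12.89

n = 7, Σx = 151.1, Σy = 74.3, Σxy = 1639.96, Σx² = 3296.75
Sxx = Σx² − (Σx)²/n = 3296.75 − 3261.601429 = 35.148571
Sxy = Σxy − (Σx)(Σy)/n = 1639.96 − 1603.818571 = 36.141429
b = Sxy/Sxx = 36.141429/35.148571 = 1.028247
a = ȳ − b·x̄ = 10.614286 − 1.028247·21.585714 = -11.581170
ŷ(23.8) = a + b·23.8 = -11.581170 + 1.028247·23.8 = 12.891119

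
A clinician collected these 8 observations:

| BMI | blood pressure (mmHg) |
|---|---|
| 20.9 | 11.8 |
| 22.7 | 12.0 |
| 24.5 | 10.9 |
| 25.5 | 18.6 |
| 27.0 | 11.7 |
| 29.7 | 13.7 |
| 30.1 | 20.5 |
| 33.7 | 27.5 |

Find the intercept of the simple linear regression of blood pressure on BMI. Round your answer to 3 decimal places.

n = 8, Σx = 214.1, Σy = 126.7, Σxy = 3526.96, Σx² = 5855.39
Sxx = Σx² − (Σx)²/n = 5855.39 − 5729.85125 = 125.53875
Sxy = Σxy − (Σx)(Σy)/n = 3526.96 − 3390.80875 = 136.15125
b = Sxy/Sxx = 136.15125/125.53875 = 1.084536
a = ȳ − b·x̄ = 15.8375 − 1.084536·26.7625 = -13.187385

-13.187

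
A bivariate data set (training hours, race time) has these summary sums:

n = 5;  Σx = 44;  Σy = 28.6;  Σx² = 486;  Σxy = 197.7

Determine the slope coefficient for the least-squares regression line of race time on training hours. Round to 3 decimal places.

-0.546

Sxx = Σx² − (Σx)²/n = 486 − 387.2 = 98.8
Sxy = Σxy − (Σx)(Σy)/n = 197.7 − 251.68 = -53.98
b = Sxy/Sxx = -53.98/98.8 = -0.546356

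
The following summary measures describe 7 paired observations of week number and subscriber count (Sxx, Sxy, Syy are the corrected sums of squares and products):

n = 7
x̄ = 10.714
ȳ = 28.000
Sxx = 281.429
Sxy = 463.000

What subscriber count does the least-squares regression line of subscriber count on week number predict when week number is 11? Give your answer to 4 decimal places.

28.4705

b = Sxy/Sxx = 463/281.429 = 1.645175
a = ȳ − b·x̄ = 28 − 1.645175·10.714 = 10.373593
ŷ(11) = a + b·11 = 10.373593 + 1.645175·11 = 28.470520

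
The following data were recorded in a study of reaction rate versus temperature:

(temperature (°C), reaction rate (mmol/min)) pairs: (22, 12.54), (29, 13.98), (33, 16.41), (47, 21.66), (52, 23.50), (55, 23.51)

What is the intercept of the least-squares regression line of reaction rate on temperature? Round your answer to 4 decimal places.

4.2756

n = 6, Σx = 238, Σy = 111.6, Σxy = 4755.9, Σx² = 10352
Sxx = Σx² − (Σx)²/n = 10352 − 9440.666667 = 911.333333
Sxy = Σxy − (Σx)(Σy)/n = 4755.9 − 4426.8 = 329.1
b = Sxy/Sxx = 329.1/911.333333 = 0.361119
a = ȳ − b·x̄ = 18.6 − 0.361119·39.666667 = 4.275604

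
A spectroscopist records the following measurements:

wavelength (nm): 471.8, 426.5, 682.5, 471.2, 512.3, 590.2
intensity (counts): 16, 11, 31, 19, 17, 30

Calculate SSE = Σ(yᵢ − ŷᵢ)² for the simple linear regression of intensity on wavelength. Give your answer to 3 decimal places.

39.411

n = 6, Σx = 3154.5, Σy = 124, Σxy = 68765.7, Σx² = 1703120.51, Σy² = 2888
Sxx = Σx² − (Σx)²/n = 1703120.51 − 1658478.375 = 44642.135
Sxy = Σxy − (Σx)(Σy)/n = 68765.7 − 65193 = 3572.7
Syy = Σy² − (Σy)²/n = 2888 − 2562.666667 = 325.333333
b = Sxy/Sxx = 3572.7/44642.135 = 0.080030
SSE = Syy − b·Sxy = 325.333333 − 0.080030·3572.7 = 39.410958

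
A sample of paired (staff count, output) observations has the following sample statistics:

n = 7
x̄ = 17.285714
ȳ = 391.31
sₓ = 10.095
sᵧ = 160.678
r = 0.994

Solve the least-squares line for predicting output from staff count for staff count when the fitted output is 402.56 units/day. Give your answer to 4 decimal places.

17.9968

b = r · sᵧ/sₓ = 0.994 · 160.678/10.095 = 15.821093
a = ȳ − b·x̄ = 391.31 − 15.821093·17.285714 = 117.831114
Set a + b·x = 402.56: x = (402.56 − 117.831114) / 15.821093 = 17.996790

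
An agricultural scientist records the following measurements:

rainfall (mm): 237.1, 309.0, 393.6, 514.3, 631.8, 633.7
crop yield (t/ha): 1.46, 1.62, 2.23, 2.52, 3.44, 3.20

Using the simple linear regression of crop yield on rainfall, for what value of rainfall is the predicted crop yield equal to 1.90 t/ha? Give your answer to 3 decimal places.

345.814

n = 6, Σx = 2719.5, Σy = 14.47, Σxy = 7221.742, Σx² = 1371869.79
Sxx = Σx² − (Σx)²/n = 1371869.79 − 1232613.375 = 139256.415
Sxy = Σxy − (Σx)(Σy)/n = 7221.742 − 6558.5275 = 663.2145
b = Sxy/Sxx = 663.2145/139256.415 = 0.004763
a = ȳ − b·x̄ = 2.411667 − 0.004763·453.25 = 0.253045
Set a + b·x = 1.90: x = (1.90 − 0.253045) / 0.004763 = 345.814373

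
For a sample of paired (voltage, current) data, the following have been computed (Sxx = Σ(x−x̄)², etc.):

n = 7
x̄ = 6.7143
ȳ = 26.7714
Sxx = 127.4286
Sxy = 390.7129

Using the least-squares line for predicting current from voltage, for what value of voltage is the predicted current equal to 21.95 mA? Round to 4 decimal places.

b = Sxy/Sxx = 390.7129/127.4286 = 3.066132
a = ȳ − b·x̄ = 26.7714 − 3.066132·6.7143 = 6.184470
Set a + b·x = 21.95: x = (21.95 − 6.184470) / 3.066132 = 5.141830

5.1418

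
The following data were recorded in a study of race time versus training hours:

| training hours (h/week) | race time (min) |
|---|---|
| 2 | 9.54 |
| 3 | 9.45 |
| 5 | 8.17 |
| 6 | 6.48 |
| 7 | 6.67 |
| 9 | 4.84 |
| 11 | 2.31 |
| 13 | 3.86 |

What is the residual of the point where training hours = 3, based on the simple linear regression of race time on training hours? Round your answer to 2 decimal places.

0.44

n = 8, Σx = 56, Σy = 51.32, Σxy = 293, Σx² = 494
Sxx = Σx² − (Σx)²/n = 494 − 392 = 102
Sxy = Σxy − (Σx)(Σy)/n = 293 − 359.24 = -66.24
b = Sxy/Sxx = -66.24/102 = -0.649412
a = ȳ − b·x̄ = 6.415 − (-0.649412)·7 = 10.960882
ŷ(3) = 10.960882 + (-0.649412)·3 = 9.012647
residual = y − ŷ = 9.45 − 9.012647 = 0.437353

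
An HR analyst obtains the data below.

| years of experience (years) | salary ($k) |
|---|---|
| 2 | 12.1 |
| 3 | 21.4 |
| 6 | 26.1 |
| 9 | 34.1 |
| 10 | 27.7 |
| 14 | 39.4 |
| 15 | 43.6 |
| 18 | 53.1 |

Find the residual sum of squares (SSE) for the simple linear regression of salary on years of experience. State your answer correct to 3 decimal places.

n = 8, Σx = 77, Σy = 257.5, Σxy = 2990.3, Σx² = 975, Σy² = 9488.61
Sxx = Σx² − (Σx)²/n = 975 − 741.125 = 233.875
Sxy = Σxy − (Σx)(Σy)/n = 2990.3 − 2478.4375 = 511.8625
Syy = Σy² − (Σy)²/n = 9488.61 − 8288.28125 = 1200.32875
b = Sxy/Sxx = 511.8625/233.875 = 2.188616
SSE = Syy − b·Sxy = 1200.32875 − 2.188616·511.8625 = 80.058439

80.058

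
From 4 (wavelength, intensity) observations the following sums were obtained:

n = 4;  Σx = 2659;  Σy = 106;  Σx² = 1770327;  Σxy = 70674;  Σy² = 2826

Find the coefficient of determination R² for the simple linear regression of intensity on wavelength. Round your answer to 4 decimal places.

Sxx = Σx² − (Σx)²/n = 1770327 − 1767570.25 = 2756.75
Sxy = Σxy − (Σx)(Σy)/n = 70674 − 70463.5 = 210.5
Syy = Σy² − (Σy)²/n = 2826 − 2809 = 17
R² = Sxy²/(Sxx·Syy) = (210.5)²/(2756.75·17) = 0.945492

0.9455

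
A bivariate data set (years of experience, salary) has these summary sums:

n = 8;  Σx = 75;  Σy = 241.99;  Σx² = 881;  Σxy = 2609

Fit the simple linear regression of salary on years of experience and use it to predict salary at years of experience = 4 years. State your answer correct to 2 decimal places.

19.96

Sxx = Σx² − (Σx)²/n = 881 − 703.125 = 177.875
Sxy = Σxy − (Σx)(Σy)/n = 2609 − 2268.65625 = 340.34375
b = Sxy/Sxx = 340.34375/177.875 = 1.913387
a = ȳ − b·x̄ = 30.24875 − 1.913387·9.375 = 12.310745
ŷ(4) = a + b·4 = 12.310745 + 1.913387·4 = 19.964294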